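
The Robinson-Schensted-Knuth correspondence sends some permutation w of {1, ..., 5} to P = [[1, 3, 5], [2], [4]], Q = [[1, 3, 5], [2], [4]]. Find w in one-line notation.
Reverse the RSK construction: for i from n down to 1, find the cell of Q containing i, remove the entry at that cell from P, and reverse-bump it up through P; the value ejected from row 1 is w(i).

Step i=5: Q has 5 at row 1, column 3; remove that cell from P, ejecting 5. So w(5) = 5. P is now [[1, 3], [2], [4]].
Step i=4: Q has 4 at row 3, column 1; remove 4 from row 3 of P and reverse-bump: 4 enters row 2 and ejects 2; 2 enters row 1 and ejects 1. So w(4) = 1. P is now [[2, 3], [4]].
Step i=3: Q has 3 at row 1, column 2; remove that cell from P, ejecting 3. So w(3) = 3. P is now [[2], [4]].
Step i=2: Q has 2 at row 2, column 1; remove 4 from row 2 of P and reverse-bump: 4 enters row 1 and ejects 2. So w(2) = 2. P is now [[4]].
Step i=1: Q has 1 at row 1, column 1; remove that cell from P, ejecting 4. So w(1) = 4. P is now [].

So w = 4 2 3 1 5.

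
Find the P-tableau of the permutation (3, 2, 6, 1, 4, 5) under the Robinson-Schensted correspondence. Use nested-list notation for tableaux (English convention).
P = [[1, 4, 5], [2, 6], [3]]

Insert 3: appended to row 1. P = [[3]].
Insert 2: 2 bumps 3 from row 1; 3 starts row 2. P = [[2], [3]].
Insert 6: appended to row 1. P = [[2, 6], [3]].
Insert 1: 1 bumps 2 from row 1; 2 bumps 3 from row 2; 3 starts row 3. P = [[1, 6], [2], [3]].
Insert 4: 4 bumps 6 from row 1; 6 appends to row 2. P = [[1, 4], [2, 6], [3]].
Insert 5: appended to row 1. P = [[1, 4, 5], [2, 6], [3]].

So P = [[1, 4, 5], [2, 6], [3]].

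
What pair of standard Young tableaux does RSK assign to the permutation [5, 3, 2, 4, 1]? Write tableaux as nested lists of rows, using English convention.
Insert each entry of the permutation into P by Schensted row insertion, recording in Q the position of each new cell.

After inserting 5: P = [[5]].
After inserting 3: P = [[3], [5]].
After inserting 2: P = [[2], [3], [5]].
After inserting 4: P = [[2, 4], [3], [5]].
After inserting 1: P = [[1, 4], [2], [3], [5]].

So P = [[1, 4], [2], [3], [5]], Q = [[1, 4], [2], [3], [5]].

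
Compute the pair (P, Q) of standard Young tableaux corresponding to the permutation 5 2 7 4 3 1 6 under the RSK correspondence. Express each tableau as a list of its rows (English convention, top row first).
P = [[1, 3, 6], [2, 7], [4], [5]], Q = [[1, 3, 7], [2, 4], [5], [6]]

Insert each entry of the permutation into P by Schensted row insertion, recording in Q the position of each new cell.

Insert 5: appended to row 1. P = [[5]].
Insert 2: 2 bumps 5 from row 1; 5 starts row 2. P = [[2], [5]].
Insert 7: appended to row 1. P = [[2, 7], [5]].
Insert 4: 4 bumps 7 from row 1; 7 appends to row 2. P = [[2, 4], [5, 7]].
Insert 3: 3 bumps 4 from row 1; 4 bumps 5 from row 2; 5 starts row 3. P = [[2, 3], [4, 7], [5]].
Insert 1: 1 bumps 2 from row 1; 2 bumps 4 from row 2; 4 bumps 5 from row 3; 5 starts row 4. P = [[1, 3], [2, 7], [4], [5]].
Insert 6: appended to row 1. P = [[1, 3, 6], [2, 7], [4], [5]].

So P = [[1, 3, 6], [2, 7], [4], [5]], Q = [[1, 3, 7], [2, 4], [5], [6]].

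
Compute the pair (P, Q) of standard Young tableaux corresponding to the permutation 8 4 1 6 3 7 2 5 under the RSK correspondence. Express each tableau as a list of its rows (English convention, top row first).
P = [[1, 2, 5], [3, 6, 7], [4], [8]], Q = [[1, 4, 6], [2, 5, 8], [3], [7]]

Insert each entry of the permutation into P by Schensted row insertion, recording in Q the position of each new cell.

Insert 8: appended to row 1. P = [[8]].
Insert 4: 4 bumps 8 from row 1; 8 starts row 2. P = [[4], [8]].
Insert 1: 1 bumps 4 from row 1; 4 bumps 8 from row 2; 8 starts row 3. P = [[1], [4], [8]].
Insert 6: appended to row 1. P = [[1, 6], [4], [8]].
Insert 3: 3 bumps 6 from row 1; 6 appends to row 2. P = [[1, 3], [4, 6], [8]].
Insert 7: appended to row 1. P = [[1, 3, 7], [4, 6], [8]].
Insert 2: 2 bumps 3 from row 1; 3 bumps 4 from row 2; 4 bumps 8 from row 3; 8 starts row 4. P = [[1, 2, 7], [3, 6], [4], [8]].
Insert 5: 5 bumps 7 from row 1; 7 appends to row 2. P = [[1, 2, 5], [3, 6, 7], [4], [8]].

So P = [[1, 2, 5], [3, 6, 7], [4], [8]], Q = [[1, 4, 6], [2, 5, 8], [3], [7]].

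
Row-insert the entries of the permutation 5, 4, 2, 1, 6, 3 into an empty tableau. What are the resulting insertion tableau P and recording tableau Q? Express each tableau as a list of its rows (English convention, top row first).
P = [[1, 3], [2, 6], [4], [5]], Q = [[1, 5], [2, 6], [3], [4]]

Insert each entry of the permutation into P by Schensted row insertion, recording in Q the position of each new cell.

Insert 5: appended to row 1. P = [[5]], Q = [[1]].
Insert 4: 4 bumps 5 from row 1; 5 starts row 2. P = [[4], [5]], Q = [[1], [2]].
Insert 2: 2 bumps 4 from row 1; 4 bumps 5 from row 2; 5 starts row 3. P = [[2], [4], [5]], Q = [[1], [2], [3]].
Insert 1: 1 bumps 2 from row 1; 2 bumps 4 from row 2; 4 bumps 5 from row 3; 5 starts row 4. P = [[1], [2], [4], [5]], Q = [[1], [2], [3], [4]].
Insert 6: appended to row 1. P = [[1, 6], [2], [4], [5]], Q = [[1, 5], [2], [3], [4]].
Insert 3: 3 bumps 6 from row 1; 6 appends to row 2. P = [[1, 3], [2, 6], [4], [5]], Q = [[1, 5], [2, 6], [3], [4]].

So P = [[1, 3], [2, 6], [4], [5]], Q = [[1, 5], [2, 6], [3], [4]].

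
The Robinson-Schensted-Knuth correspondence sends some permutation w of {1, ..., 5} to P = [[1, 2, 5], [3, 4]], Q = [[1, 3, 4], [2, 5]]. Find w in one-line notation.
3 1 4 5 2

Reverse the RSK construction: for i from n down to 1, find the cell of Q containing i, remove the entry at that cell from P, and reverse-bump it up through P; the value ejected from row 1 is w(i).

Step i=5: Q has 5 at row 2, column 2; remove 4 from row 2 of P and reverse-bump: 4 enters row 1 and ejects 2. So w(5) = 2. P is now [[1, 4, 5], [3]].
Step i=4: Q has 4 at row 1, column 3; remove that cell from P, ejecting 5. So w(4) = 5. P is now [[1, 4], [3]].
Step i=3: Q has 3 at row 1, column 2; remove that cell from P, ejecting 4. So w(3) = 4. P is now [[1], [3]].
Step i=2: Q has 2 at row 2, column 1; remove 3 from row 2 of P and reverse-bump: 3 enters row 1 and ejects 1. So w(2) = 1. P is now [[3]].
Step i=1: Q has 1 at row 1, column 1; remove that cell from P, ejecting 3. So w(1) = 3. P is now [].

So w = 3 1 4 5 2.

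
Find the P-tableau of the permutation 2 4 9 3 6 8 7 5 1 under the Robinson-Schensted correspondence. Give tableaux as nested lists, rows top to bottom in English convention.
Insert 2: appended to row 1. P = [[2]].
Insert 4: appended to row 1. P = [[2, 4]].
Insert 9: appended to row 1. P = [[2, 4, 9]].
Insert 3: 3 bumps 4 from row 1; 4 starts row 2. P = [[2, 3, 9], [4]].
Insert 6: 6 bumps 9 from row 1; 9 appends to row 2. P = [[2, 3, 6], [4, 9]].
Insert 8: appended to row 1. P = [[2, 3, 6, 8], [4, 9]].
Insert 7: 7 bumps 8 from row 1; 8 bumps 9 from row 2; 9 starts row 3. P = [[2, 3, 6, 7], [4, 8], [9]].
Insert 5: 5 bumps 6 from row 1; 6 bumps 8 from row 2; 8 bumps 9 from row 3; 9 starts row 4. P = [[2, 3, 5, 7], [4, 6], [8], [9]].
Insert 1: 1 bumps 2 from row 1; 2 bumps 4 from row 2; 4 bumps 8 from row 3; 8 bumps 9 from row 4; 9 starts row 5. P = [[1, 3, 5, 7], [2, 6], [4], [8], [9]].

So P = [[1, 3, 5, 7], [2, 6], [4], [8], [9]].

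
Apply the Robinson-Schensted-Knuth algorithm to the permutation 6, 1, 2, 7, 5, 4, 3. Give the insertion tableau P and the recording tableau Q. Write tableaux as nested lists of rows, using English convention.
Insert each entry of the permutation into P by Schensted row insertion, recording in Q the position of each new cell.

Insert 6: appended to row 1. P = [[6]].
Insert 1: 1 bumps 6 from row 1; 6 starts row 2. P = [[1], [6]].
Insert 2: appended to row 1. P = [[1, 2], [6]].
Insert 7: appended to row 1. P = [[1, 2, 7], [6]].
Insert 5: 5 bumps 7 from row 1; 7 appends to row 2. P = [[1, 2, 5], [6, 7]].
Insert 4: 4 bumps 5 from row 1; 5 bumps 6 from row 2; 6 starts row 3. P = [[1, 2, 4], [5, 7], [6]].
Insert 3: 3 bumps 4 from row 1; 4 bumps 5 from row 2; 5 bumps 6 from row 3; 6 starts row 4. P = [[1, 2, 3], [4, 7], [5], [6]].

So P = [[1, 2, 3], [4, 7], [5], [6]], Q = [[1, 3, 4], [2, 5], [6], [7]].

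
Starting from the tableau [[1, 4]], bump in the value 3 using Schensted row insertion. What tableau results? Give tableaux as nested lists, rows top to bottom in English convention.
[[1, 3], [4]]

In row 1, 3 replaces 4 (the leftmost entry greater than 3); 4 is bumped to row 2. 4 starts a new row 2. The new tableau is [[1, 3], [4]].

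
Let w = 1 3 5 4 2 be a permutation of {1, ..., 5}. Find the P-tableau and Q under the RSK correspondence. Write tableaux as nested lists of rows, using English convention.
P = [[1, 2, 4], [3], [5]], Q = [[1, 2, 3], [4], [5]]

Insert each entry of the permutation into P by Schensted row insertion, recording in Q the position of each new cell.

After inserting 1: P = [[1]].
After inserting 3: P = [[1, 3]].
After inserting 5: P = [[1, 3, 5]].
After inserting 4: P = [[1, 3, 4], [5]].
After inserting 2: P = [[1, 2, 4], [3], [5]].

So P = [[1, 2, 4], [3], [5]], Q = [[1, 2, 3], [4], [5]].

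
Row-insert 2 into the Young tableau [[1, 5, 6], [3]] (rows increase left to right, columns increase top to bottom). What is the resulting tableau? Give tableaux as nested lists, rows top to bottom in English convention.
In row 1, 2 replaces 5 (the leftmost entry greater than 2); 5 is bumped to row 2. 5 is appended to row 2. The new tableau is [[1, 2, 6], [3, 5]].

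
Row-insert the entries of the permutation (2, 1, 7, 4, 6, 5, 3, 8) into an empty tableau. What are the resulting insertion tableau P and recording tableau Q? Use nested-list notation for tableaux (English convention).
P = [[1, 3, 5, 8], [2, 4], [6], [7]], Q = [[1, 3, 5, 8], [2, 4], [6], [7]]

Insert each entry of the permutation into P by Schensted row insertion, recording in Q the position of each new cell.

After inserting 2: P = [[2]].
After inserting 1: P = [[1], [2]].
After inserting 7: P = [[1, 7], [2]].
After inserting 4: P = [[1, 4], [2, 7]].
After inserting 6: P = [[1, 4, 6], [2, 7]].
After inserting 5: P = [[1, 4, 5], [2, 6], [7]].
After inserting 3: P = [[1, 3, 5], [2, 4], [6], [7]].
After inserting 8: P = [[1, 3, 5, 8], [2, 4], [6], [7]].

So P = [[1, 3, 5, 8], [2, 4], [6], [7]], Q = [[1, 3, 5, 8], [2, 4], [6], [7]].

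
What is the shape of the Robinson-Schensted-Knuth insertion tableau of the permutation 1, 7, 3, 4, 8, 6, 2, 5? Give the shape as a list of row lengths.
[4, 2, 2]

Row-insert each entry into an empty tableau.

After inserting 1: P = [[1]].
After inserting 7: P = [[1, 7]].
After inserting 3: P = [[1, 3], [7]].
After inserting 4: P = [[1, 3, 4], [7]].
After inserting 8: P = [[1, 3, 4, 8], [7]].
After inserting 6: P = [[1, 3, 4, 6], [7, 8]].
After inserting 2: P = [[1, 2, 4, 6], [3, 8], [7]].
After inserting 5: P = [[1, 2, 4, 5], [3, 6], [7, 8]].

The final insertion tableau P = [[1, 2, 4, 5], [3, 6], [7, 8]] has shape [4, 2, 2].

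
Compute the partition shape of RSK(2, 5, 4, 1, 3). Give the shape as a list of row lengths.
[2, 2, 1]

Row-insert each entry into an empty tableau.

After inserting 2: P = [[2]].
After inserting 5: P = [[2, 5]].
After inserting 4: P = [[2, 4], [5]].
After inserting 1: P = [[1, 4], [2], [5]].
After inserting 3: P = [[1, 3], [2, 4], [5]].

The final insertion tableau P = [[1, 3], [2, 4], [5]] has shape [2, 2, 1].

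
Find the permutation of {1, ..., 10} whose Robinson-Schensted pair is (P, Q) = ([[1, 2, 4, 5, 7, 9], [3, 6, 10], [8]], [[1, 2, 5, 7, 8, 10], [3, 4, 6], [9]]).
Reverse the RSK construction: for i from n down to 1, find the cell of Q containing i, remove the entry at that cell from P, and reverse-bump it up through P; the value ejected from row 1 is w(i).

Step i=10: Q has 10 at row 1, column 6; remove that cell from P, ejecting 9. So w(10) = 9. P is now [[1, 2, 4, 5, 7], [3, 6, 10], [8]].
Step i=9: Q has 9 at row 3, column 1; remove 8 from row 3 of P and reverse-bump: 8 enters row 2 and ejects 6; 6 enters row 1 and ejects 5. So w(9) = 5. P is now [[1, 2, 4, 6, 7], [3, 8, 10]].
Step i=8: Q has 8 at row 1, column 5; remove that cell from P, ejecting 7. So w(8) = 7. P is now [[1, 2, 4, 6], [3, 8, 10]].
Step i=7: Q has 7 at row 1, column 4; remove that cell from P, ejecting 6. So w(7) = 6. P is now [[1, 2, 4], [3, 8, 10]].
Step i=6: Q has 6 at row 2, column 3; remove 10 from row 2 of P and reverse-bump: 10 enters row 1 and ejects 4. So w(6) = 4. P is now [[1, 2, 10], [3, 8]].
Step i=5: Q has 5 at row 1, column 3; remove that cell from P, ejecting 10. So w(5) = 10. P is now [[1, 2], [3, 8]].
Step i=4: Q has 4 at row 2, column 2; remove 8 from row 2 of P and reverse-bump: 8 enters row 1 and ejects 2. So w(4) = 2. P is now [[1, 8], [3]].
Step i=3: Q has 3 at row 2, column 1; remove 3 from row 2 of P and reverse-bump: 3 enters row 1 and ejects 1. So w(3) = 1. P is now [[3, 8]].
Step i=2: Q has 2 at row 1, column 2; remove that cell from P, ejecting 8. So w(2) = 8. P is now [[3]].
Step i=1: Q has 1 at row 1, column 1; remove that cell from P, ejecting 3. So w(1) = 3. P is now [].

So w = 3 8 1 2 10 4 6 7 5 9.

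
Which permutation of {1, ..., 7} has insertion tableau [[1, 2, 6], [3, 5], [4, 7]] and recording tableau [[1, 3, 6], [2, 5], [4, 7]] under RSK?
4 3 7 1 5 6 2

Reverse the RSK construction: for i from n down to 1, find the cell of Q containing i, remove the entry at that cell from P, and reverse-bump it up through P; the value ejected from row 1 is w(i).

Step i=7: Q has 7 at row 3, column 2; remove 7 from row 3 of P and reverse-bump: 7 enters row 2 and ejects 5; 5 enters row 1 and ejects 2. So w(7) = 2. P is now [[1, 5, 6], [3, 7], [4]].
Step i=6: Q has 6 at row 1, column 3; remove that cell from P, ejecting 6. So w(6) = 6. P is now [[1, 5], [3, 7], [4]].
Step i=5: Q has 5 at row 2, column 2; remove 7 from row 2 of P and reverse-bump: 7 enters row 1 and ejects 5. So w(5) = 5. P is now [[1, 7], [3], [4]].
Step i=4: Q has 4 at row 3, column 1; remove 4 from row 3 of P and reverse-bump: 4 enters row 2 and ejects 3; 3 enters row 1 and ejects 1. So w(4) = 1. P is now [[3, 7], [4]].
Step i=3: Q has 3 at row 1, column 2; remove that cell from P, ejecting 7. So w(3) = 7. P is now [[3], [4]].
Step i=2: Q has 2 at row 2, column 1; remove 4 from row 2 of P and reverse-bump: 4 enters row 1 and ejects 3. So w(2) = 3. P is now [[4]].
Step i=1: Q has 1 at row 1, column 1; remove that cell from P, ejecting 4. So w(1) = 4. P is now [].

So w = 4 3 7 1 5 6 2.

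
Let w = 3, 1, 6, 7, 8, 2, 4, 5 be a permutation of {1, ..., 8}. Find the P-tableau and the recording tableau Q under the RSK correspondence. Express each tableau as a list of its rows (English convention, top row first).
P = [[1, 2, 4, 5], [3, 6, 7, 8]], Q = [[1, 3, 4, 5], [2, 6, 7, 8]]

Insert each entry of the permutation into P by Schensted row insertion, recording in Q the position of each new cell.

After inserting 3: P = [[3]].
After inserting 1: P = [[1], [3]].
After inserting 6: P = [[1, 6], [3]].
After inserting 7: P = [[1, 6, 7], [3]].
After inserting 8: P = [[1, 6, 7, 8], [3]].
After inserting 2: P = [[1, 2, 7, 8], [3, 6]].
After inserting 4: P = [[1, 2, 4, 8], [3, 6, 7]].
After inserting 5: P = [[1, 2, 4, 5], [3, 6, 7, 8]].

So P = [[1, 2, 4, 5], [3, 6, 7, 8]], Q = [[1, 3, 4, 5], [2, 6, 7, 8]].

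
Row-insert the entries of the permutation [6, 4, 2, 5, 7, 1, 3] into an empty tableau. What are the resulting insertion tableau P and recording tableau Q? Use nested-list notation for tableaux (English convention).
P = [[1, 3, 7], [2, 5], [4], [6]], Q = [[1, 4, 5], [2, 7], [3], [6]]

Insert each entry of the permutation into P by Schensted row insertion, recording in Q the position of each new cell.

Insert 6: appended to row 1. P = [[6]], Q = [[1]].
Insert 4: 4 bumps 6 from row 1; 6 starts row 2. P = [[4], [6]], Q = [[1], [2]].
Insert 2: 2 bumps 4 from row 1; 4 bumps 6 from row 2; 6 starts row 3. P = [[2], [4], [6]], Q = [[1], [2], [3]].
Insert 5: appended to row 1. P = [[2, 5], [4], [6]], Q = [[1, 4], [2], [3]].
Insert 7: appended to row 1. P = [[2, 5, 7], [4], [6]], Q = [[1, 4, 5], [2], [3]].
Insert 1: 1 bumps 2 from row 1; 2 bumps 4 from row 2; 4 bumps 6 from row 3; 6 starts row 4. P = [[1, 5, 7], [2], [4], [6]], Q = [[1, 4, 5], [2], [3], [6]].
Insert 3: 3 bumps 5 from row 1; 5 appends to row 2. P = [[1, 3, 7], [2, 5], [4], [6]], Q = [[1, 4, 5], [2, 7], [3], [6]].

So P = [[1, 3, 7], [2, 5], [4], [6]], Q = [[1, 4, 5], [2, 7], [3], [6]].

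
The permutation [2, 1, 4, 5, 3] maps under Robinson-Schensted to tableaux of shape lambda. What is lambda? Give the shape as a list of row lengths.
[3, 2]

Row-insert each entry into an empty tableau.

After inserting 2: P = [[2]].
After inserting 1: P = [[1], [2]].
After inserting 4: P = [[1, 4], [2]].
After inserting 5: P = [[1, 4, 5], [2]].
After inserting 3: P = [[1, 3, 5], [2, 4]].

The final insertion tableau P = [[1, 3, 5], [2, 4]] has shape [3, 2].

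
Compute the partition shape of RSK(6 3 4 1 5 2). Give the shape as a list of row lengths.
[3, 2, 1]

Row-insert each entry into an empty tableau.

After inserting 6: P = [[6]].
After inserting 3: P = [[3], [6]].
After inserting 4: P = [[3, 4], [6]].
After inserting 1: P = [[1, 4], [3], [6]].
After inserting 5: P = [[1, 4, 5], [3], [6]].
After inserting 2: P = [[1, 2, 5], [3, 4], [6]].

The final insertion tableau P = [[1, 2, 5], [3, 4], [6]] has shape [3, 2, 1].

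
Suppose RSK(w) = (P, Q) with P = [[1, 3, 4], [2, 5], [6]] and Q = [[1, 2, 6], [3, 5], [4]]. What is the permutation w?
Reverse the RSK construction: for i from n down to 1, find the cell of Q containing i, remove the entry at that cell from P, and reverse-bump it up through P; the value ejected from row 1 is w(i).

Step i=6: Q has 6 at row 1, column 3; remove that cell from P, ejecting 4. So w(6) = 4. P is now [[1, 3], [2, 5], [6]].
Step i=5: Q has 5 at row 2, column 2; remove 5 from row 2 of P and reverse-bump: 5 enters row 1 and ejects 3. So w(5) = 3. P is now [[1, 5], [2], [6]].
Step i=4: Q has 4 at row 3, column 1; remove 6 from row 3 of P and reverse-bump: 6 enters row 2 and ejects 2; 2 enters row 1 and ejects 1. So w(4) = 1. P is now [[2, 5], [6]].
Step i=3: Q has 3 at row 2, column 1; remove 6 from row 2 of P and reverse-bump: 6 enters row 1 and ejects 5. So w(3) = 5. P is now [[2, 6]].
Step i=2: Q has 2 at row 1, column 2; remove that cell from P, ejecting 6. So w(2) = 6. P is now [[2]].
Step i=1: Q has 1 at row 1, column 1; remove that cell from P, ejecting 2. So w(1) = 2. P is now [].

So w = 2 6 5 1 3 4.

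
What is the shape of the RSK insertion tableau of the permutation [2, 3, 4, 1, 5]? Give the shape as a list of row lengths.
[4, 1]

RSK row insertion gives P = [[1, 3, 4, 5], [2]], which has shape [4, 1].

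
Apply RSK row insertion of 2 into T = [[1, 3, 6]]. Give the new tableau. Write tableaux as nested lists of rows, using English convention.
[[1, 2, 6], [3]]

In row 1, 2 replaces 3 (the leftmost entry greater than 2); 3 is bumped to row 2. 3 starts a new row 2. The new tableau is [[1, 2, 6], [3]].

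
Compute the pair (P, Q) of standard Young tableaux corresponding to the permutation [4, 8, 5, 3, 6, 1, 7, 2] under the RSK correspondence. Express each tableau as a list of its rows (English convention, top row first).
Insert each entry of the permutation into P by Schensted row insertion, recording in Q the position of each new cell.

Insert 4: appended to row 1. P = [[4]], Q = [[1]].
Insert 8: appended to row 1. P = [[4, 8]], Q = [[1, 2]].
Insert 5: 5 bumps 8 from row 1; 8 starts row 2. P = [[4, 5], [8]], Q = [[1, 2], [3]].
Insert 3: 3 bumps 4 from row 1; 4 bumps 8 from row 2; 8 starts row 3. P = [[3, 5], [4], [8]], Q = [[1, 2], [3], [4]].
Insert 6: appended to row 1. P = [[3, 5, 6], [4], [8]], Q = [[1, 2, 5], [3], [4]].
Insert 1: 1 bumps 3 from row 1; 3 bumps 4 from row 2; 4 bumps 8 from row 3; 8 starts row 4. P = [[1, 5, 6], [3], [4], [8]], Q = [[1, 2, 5], [3], [4], [6]].
Insert 7: appended to row 1. P = [[1, 5, 6, 7], [3], [4], [8]], Q = [[1, 2, 5, 7], [3], [4], [6]].
Insert 2: 2 bumps 5 from row 1; 5 appends to row 2. P = [[1, 2, 6, 7], [3, 5], [4], [8]], Q = [[1, 2, 5, 7], [3, 8], [4], [6]].

So P = [[1, 2, 6, 7], [3, 5], [4], [8]], Q = [[1, 2, 5, 7], [3, 8], [4], [6]].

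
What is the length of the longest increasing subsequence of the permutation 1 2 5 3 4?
4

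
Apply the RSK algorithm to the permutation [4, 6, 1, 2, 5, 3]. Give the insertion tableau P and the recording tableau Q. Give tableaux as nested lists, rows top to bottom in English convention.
P = [[1, 2, 3], [4, 5], [6]], Q = [[1, 2, 5], [3, 4], [6]]

Insert each entry of the permutation into P by Schensted row insertion, recording in Q the position of each new cell.

Insert 4: appended to row 1. P = [[4]].
Insert 6: appended to row 1. P = [[4, 6]].
Insert 1: 1 bumps 4 from row 1; 4 starts row 2. P = [[1, 6], [4]].
Insert 2: 2 bumps 6 from row 1; 6 appends to row 2. P = [[1, 2], [4, 6]].
Insert 5: appended to row 1. P = [[1, 2, 5], [4, 6]].
Insert 3: 3 bumps 5 from row 1; 5 bumps 6 from row 2; 6 starts row 3. P = [[1, 2, 3], [4, 5], [6]].

So P = [[1, 2, 3], [4, 5], [6]], Q = [[1, 2, 5], [3, 4], [6]].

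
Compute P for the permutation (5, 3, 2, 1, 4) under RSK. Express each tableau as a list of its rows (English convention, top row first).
Insert 5: appended to row 1. P = [[5]].
Insert 3: 3 bumps 5 from row 1; 5 starts row 2. P = [[3], [5]].
Insert 2: 2 bumps 3 from row 1; 3 bumps 5 from row 2; 5 starts row 3. P = [[2], [3], [5]].
Insert 1: 1 bumps 2 from row 1; 2 bumps 3 from row 2; 3 bumps 5 from row 3; 5 starts row 4. P = [[1], [2], [3], [5]].
Insert 4: appended to row 1. P = [[1, 4], [2], [3], [5]].

So P = [[1, 4], [2], [3], [5]].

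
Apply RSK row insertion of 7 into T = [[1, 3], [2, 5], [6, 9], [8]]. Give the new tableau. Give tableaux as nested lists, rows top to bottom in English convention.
[[1, 3, 7], [2, 5], [6, 9], [8]]

7 is larger than every entry of row 1, so it is appended to row 1. The new tableau is [[1, 3, 7], [2, 5], [6, 9], [8]].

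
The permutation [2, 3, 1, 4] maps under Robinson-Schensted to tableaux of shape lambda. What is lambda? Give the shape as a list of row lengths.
Row-insert each entry into an empty tableau.

After inserting 2: P = [[2]].
After inserting 3: P = [[2, 3]].
After inserting 1: P = [[1, 3], [2]].
After inserting 4: P = [[1, 3, 4], [2]].

The final insertion tableau P = [[1, 3, 4], [2]] has shape [3, 1].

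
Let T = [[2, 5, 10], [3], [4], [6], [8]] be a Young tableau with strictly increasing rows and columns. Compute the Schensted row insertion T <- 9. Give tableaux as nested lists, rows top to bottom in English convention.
[[2, 5, 9], [3, 10], [4], [6], [8]]

In row 1, 9 replaces 10 (the leftmost entry greater than 9); 10 is bumped to row 2. 10 is appended to row 2. The new tableau is [[2, 5, 9], [3, 10], [4], [6], [8]].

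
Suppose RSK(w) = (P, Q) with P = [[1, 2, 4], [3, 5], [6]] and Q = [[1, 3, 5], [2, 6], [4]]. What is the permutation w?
6 1 3 2 5 4

Reverse the RSK construction: for i from n down to 1, find the cell of Q containing i, remove the entry at that cell from P, and reverse-bump it up through P; the value ejected from row 1 is w(i).

Step i=6: Q has 6 at row 2, column 2; remove 5 from row 2 of P and reverse-bump: 5 enters row 1 and ejects 4. So w(6) = 4. P is now [[1, 2, 5], [3], [6]].
Step i=5: Q has 5 at row 1, column 3; remove that cell from P, ejecting 5. So w(5) = 5. P is now [[1, 2], [3], [6]].
Step i=4: Q has 4 at row 3, column 1; remove 6 from row 3 of P and reverse-bump: 6 enters row 2 and ejects 3; 3 enters row 1 and ejects 2. So w(4) = 2. P is now [[1, 3], [6]].
Step i=3: Q has 3 at row 1, column 2; remove that cell from P, ejecting 3. So w(3) = 3. P is now [[1], [6]].
Step i=2: Q has 2 at row 2, column 1; remove 6 from row 2 of P and reverse-bump: 6 enters row 1 and ejects 1. So w(2) = 1. P is now [[6]].
Step i=1: Q has 1 at row 1, column 1; remove that cell from P, ejecting 6. So w(1) = 6. P is now [].

So w = 6 1 3 2 5 4.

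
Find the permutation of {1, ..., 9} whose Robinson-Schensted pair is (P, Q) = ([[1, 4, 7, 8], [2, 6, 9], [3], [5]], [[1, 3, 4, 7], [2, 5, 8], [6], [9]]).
5 3 6 7 4 2 9 8 1

Reverse the RSK construction: for i from n down to 1, find the cell of Q containing i, remove the entry at that cell from P, and reverse-bump it up through P; the value ejected from row 1 is w(i).

Step i=9: Q has 9 at row 4, column 1; remove 5 from row 4 of P and reverse-bump: 5 enters row 3 and ejects 3; 3 enters row 2 and ejects 2; 2 enters row 1 and ejects 1. So w(9) = 1. P is now [[2, 4, 7, 8], [3, 6, 9], [5]].
Step i=8: Q has 8 at row 2, column 3; remove 9 from row 2 of P and reverse-bump: 9 enters row 1 and ejects 8. So w(8) = 8. P is now [[2, 4, 7, 9], [3, 6], [5]].
Step i=7: Q has 7 at row 1, column 4; remove that cell from P, ejecting 9. So w(7) = 9. P is now [[2, 4, 7], [3, 6], [5]].
Step i=6: Q has 6 at row 3, column 1; remove 5 from row 3 of P and reverse-bump: 5 enters row 2 and ejects 3; 3 enters row 1 and ejects 2. So w(6) = 2. P is now [[3, 4, 7], [5, 6]].
Step i=5: Q has 5 at row 2, column 2; remove 6 from row 2 of P and reverse-bump: 6 enters row 1 and ejects 4. So w(5) = 4. P is now [[3, 6, 7], [5]].
Step i=4: Q has 4 at row 1, column 3; remove that cell from P, ejecting 7. So w(4) = 7. P is now [[3, 6], [5]].
Step i=3: Q has 3 at row 1, column 2; remove that cell from P, ejecting 6. So w(3) = 6. P is now [[3], [5]].
Step i=2: Q has 2 at row 2, column 1; remove 5 from row 2 of P and reverse-bump: 5 enters row 1 and ejects 3. So w(2) = 3. P is now [[5]].
Step i=1: Q has 1 at row 1, column 1; remove that cell from P, ejecting 5. So w(1) = 5. P is now [].

So w = 5 3 6 7 4 2 9 8 1.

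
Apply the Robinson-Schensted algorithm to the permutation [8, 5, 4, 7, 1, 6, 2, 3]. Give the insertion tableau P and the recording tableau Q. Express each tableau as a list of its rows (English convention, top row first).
P = [[1, 2, 3], [4, 6], [5, 7], [8]], Q = [[1, 4, 8], [2, 6], [3, 7], [5]]

Insert each entry of the permutation into P by Schensted row insertion, recording in Q the position of each new cell.

Insert 8: appended to row 1. P = [[8]], Q = [[1]].
Insert 5: 5 bumps 8 from row 1; 8 starts row 2. P = [[5], [8]], Q = [[1], [2]].
Insert 4: 4 bumps 5 from row 1; 5 bumps 8 from row 2; 8 starts row 3. P = [[4], [5], [8]], Q = [[1], [2], [3]].
Insert 7: appended to row 1. P = [[4, 7], [5], [8]], Q = [[1, 4], [2], [3]].
Insert 1: 1 bumps 4 from row 1; 4 bumps 5 from row 2; 5 bumps 8 from row 3; 8 starts row 4. P = [[1, 7], [4], [5], [8]], Q = [[1, 4], [2], [3], [5]].
Insert 6: 6 bumps 7 from row 1; 7 appends to row 2. P = [[1, 6], [4, 7], [5], [8]], Q = [[1, 4], [2, 6], [3], [5]].
Insert 2: 2 bumps 6 from row 1; 6 bumps 7 from row 2; 7 appends to row 3. P = [[1, 2], [4, 6], [5, 7], [8]], Q = [[1, 4], [2, 6], [3, 7], [5]].
Insert 3: appended to row 1. P = [[1, 2, 3], [4, 6], [5, 7], [8]], Q = [[1, 4, 8], [2, 6], [3, 7], [5]].

So P = [[1, 2, 3], [4, 6], [5, 7], [8]], Q = [[1, 4, 8], [2, 6], [3, 7], [5]].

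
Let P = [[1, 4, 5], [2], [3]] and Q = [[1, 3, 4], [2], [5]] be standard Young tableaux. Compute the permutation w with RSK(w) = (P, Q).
Reverse the RSK construction: for i from n down to 1, find the cell of Q containing i, remove the entry at that cell from P, and reverse-bump it up through P; the value ejected from row 1 is w(i).

Step i=5: Q has 5 at row 3, column 1; remove 3 from row 3 of P and reverse-bump: 3 enters row 2 and ejects 2; 2 enters row 1 and ejects 1. So w(5) = 1. P is now [[2, 4, 5], [3]].
Step i=4: Q has 4 at row 1, column 3; remove that cell from P, ejecting 5. So w(4) = 5. P is now [[2, 4], [3]].
Step i=3: Q has 3 at row 1, column 2; remove that cell from P, ejecting 4. So w(3) = 4. P is now [[2], [3]].
Step i=2: Q has 2 at row 2, column 1; remove 3 from row 2 of P and reverse-bump: 3 enters row 1 and ejects 2. So w(2) = 2. P is now [[3]].
Step i=1: Q has 1 at row 1, column 1; remove that cell from P, ejecting 3. So w(1) = 3. P is now [].

So w = 3 2 4 5 1.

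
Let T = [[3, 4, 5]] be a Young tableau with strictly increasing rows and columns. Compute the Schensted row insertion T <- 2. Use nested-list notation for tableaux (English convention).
[[2, 4, 5], [3]]

In row 1, 2 replaces 3 (the leftmost entry greater than 2); 3 is bumped to row 2. 3 starts a new row 2. The new tableau is [[2, 4, 5], [3]].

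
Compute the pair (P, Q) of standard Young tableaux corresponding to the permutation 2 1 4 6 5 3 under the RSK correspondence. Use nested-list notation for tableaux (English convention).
Insert each entry of the permutation into P by Schensted row insertion, recording in Q the position of each new cell.

Insert 2: appended to row 1. P = [[2]].
Insert 1: 1 bumps 2 from row 1; 2 starts row 2. P = [[1], [2]].
Insert 4: appended to row 1. P = [[1, 4], [2]].
Insert 6: appended to row 1. P = [[1, 4, 6], [2]].
Insert 5: 5 bumps 6 from row 1; 6 appends to row 2. P = [[1, 4, 5], [2, 6]].
Insert 3: 3 bumps 4 from row 1; 4 bumps 6 from row 2; 6 starts row 3. P = [[1, 3, 5], [2, 4], [6]].

So P = [[1, 3, 5], [2, 4], [6]], Q = [[1, 3, 4], [2, 5], [6]].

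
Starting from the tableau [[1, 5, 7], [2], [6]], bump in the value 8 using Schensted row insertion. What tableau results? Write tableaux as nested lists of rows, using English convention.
[[1, 5, 7, 8], [2], [6]]

8 is larger than every entry of row 1, so it is appended to row 1. The new tableau is [[1, 5, 7, 8], [2], [6]].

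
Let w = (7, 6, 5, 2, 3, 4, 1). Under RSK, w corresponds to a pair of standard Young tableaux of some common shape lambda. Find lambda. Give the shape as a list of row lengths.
[3, 1, 1, 1, 1]

Row-insert each entry into an empty tableau.

After inserting 7: P = [[7]].
After inserting 6: P = [[6], [7]].
After inserting 5: P = [[5], [6], [7]].
After inserting 2: P = [[2], [5], [6], [7]].
After inserting 3: P = [[2, 3], [5], [6], [7]].
After inserting 4: P = [[2, 3, 4], [5], [6], [7]].
After inserting 1: P = [[1, 3, 4], [2], [5], [6], [7]].

The final insertion tableau P = [[1, 3, 4], [2], [5], [6], [7]] has shape [3, 1, 1, 1, 1].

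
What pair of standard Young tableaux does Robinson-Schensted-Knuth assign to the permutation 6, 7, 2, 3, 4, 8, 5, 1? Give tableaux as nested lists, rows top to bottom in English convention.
P = [[1, 3, 4, 5], [2, 7, 8], [6]], Q = [[1, 2, 5, 6], [3, 4, 7], [8]]

Insert each entry of the permutation into P by Schensted row insertion, recording in Q the position of each new cell.

Insert 6: appended to row 1. P = [[6]].
Insert 7: appended to row 1. P = [[6, 7]].
Insert 2: 2 bumps 6 from row 1; 6 starts row 2. P = [[2, 7], [6]].
Insert 3: 3 bumps 7 from row 1; 7 appends to row 2. P = [[2, 3], [6, 7]].
Insert 4: appended to row 1. P = [[2, 3, 4], [6, 7]].
Insert 8: appended to row 1. P = [[2, 3, 4, 8], [6, 7]].
Insert 5: 5 bumps 8 from row 1; 8 appends to row 2. P = [[2, 3, 4, 5], [6, 7, 8]].
Insert 1: 1 bumps 2 from row 1; 2 bumps 6 from row 2; 6 starts row 3. P = [[1, 3, 4, 5], [2, 7, 8], [6]].

So P = [[1, 3, 4, 5], [2, 7, 8], [6]], Q = [[1, 2, 5, 6], [3, 4, 7], [8]].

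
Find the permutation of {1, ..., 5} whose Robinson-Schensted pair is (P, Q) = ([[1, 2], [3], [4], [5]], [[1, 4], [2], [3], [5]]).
5 4 1 3 2

Reverse the RSK construction: for i from n down to 1, find the cell of Q containing i, remove the entry at that cell from P, and reverse-bump it up through P; the value ejected from row 1 is w(i).

Step i=5: Q has 5 at row 4, column 1; remove 5 from row 4 of P and reverse-bump: 5 enters row 3 and ejects 4; 4 enters row 2 and ejects 3; 3 enters row 1 and ejects 2. So w(5) = 2. P is now [[1, 3], [4], [5]].
Step i=4: Q has 4 at row 1, column 2; remove that cell from P, ejecting 3. So w(4) = 3. P is now [[1], [4], [5]].
Step i=3: Q has 3 at row 3, column 1; remove 5 from row 3 of P and reverse-bump: 5 enters row 2 and ejects 4; 4 enters row 1 and ejects 1. So w(3) = 1. P is now [[4], [5]].
Step i=2: Q has 2 at row 2, column 1; remove 5 from row 2 of P and reverse-bump: 5 enters row 1 and ejects 4. So w(2) = 4. P is now [[5]].
Step i=1: Q has 1 at row 1, column 1; remove that cell from P, ejecting 5. So w(1) = 5. P is now [].

So w = 5 4 1 3 2.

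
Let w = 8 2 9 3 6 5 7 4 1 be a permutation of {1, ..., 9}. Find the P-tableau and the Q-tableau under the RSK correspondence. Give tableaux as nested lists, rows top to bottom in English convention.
P = [[1, 3, 4, 7], [2, 9], [5], [6], [8]], Q = [[1, 3, 5, 7], [2, 4], [6], [8], [9]]

Insert each entry of the permutation into P by Schensted row insertion, recording in Q the position of each new cell.

Insert 8: appended to row 1. P = [[8]].
Insert 2: 2 bumps 8 from row 1; 8 starts row 2. P = [[2], [8]].
Insert 9: appended to row 1. P = [[2, 9], [8]].
Insert 3: 3 bumps 9 from row 1; 9 appends to row 2. P = [[2, 3], [8, 9]].
Insert 6: appended to row 1. P = [[2, 3, 6], [8, 9]].
Insert 5: 5 bumps 6 from row 1; 6 bumps 8 from row 2; 8 starts row 3. P = [[2, 3, 5], [6, 9], [8]].
Insert 7: appended to row 1. P = [[2, 3, 5, 7], [6, 9], [8]].
Insert 4: 4 bumps 5 from row 1; 5 bumps 6 from row 2; 6 bumps 8 from row 3; 8 starts row 4. P = [[2, 3, 4, 7], [5, 9], [6], [8]].
Insert 1: 1 bumps 2 from row 1; 2 bumps 5 from row 2; 5 bumps 6 from row 3; 6 bumps 8 from row 4; 8 starts row 5. P = [[1, 3, 4, 7], [2, 9], [5], [6], [8]].

So P = [[1, 3, 4, 7], [2, 9], [5], [6], [8]], Q = [[1, 3, 5, 7], [2, 4], [6], [8], [9]].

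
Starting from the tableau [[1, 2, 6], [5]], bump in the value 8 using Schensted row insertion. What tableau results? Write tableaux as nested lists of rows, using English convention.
8 is larger than every entry of row 1, so it is appended to row 1. The new tableau is [[1, 2, 6, 8], [5]].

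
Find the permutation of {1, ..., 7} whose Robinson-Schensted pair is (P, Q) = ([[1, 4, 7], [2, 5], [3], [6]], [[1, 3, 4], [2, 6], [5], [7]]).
Reverse the RSK construction: for i from n down to 1, find the cell of Q containing i, remove the entry at that cell from P, and reverse-bump it up through P; the value ejected from row 1 is w(i).

Step i=7: Q has 7 at row 4, column 1; remove 6 from row 4 of P and reverse-bump: 6 enters row 3 and ejects 3; 3 enters row 2 and ejects 2; 2 enters row 1 and ejects 1. So w(7) = 1. P is now [[2, 4, 7], [3, 5], [6]].
Step i=6: Q has 6 at row 2, column 2; remove 5 from row 2 of P and reverse-bump: 5 enters row 1 and ejects 4. So w(6) = 4. P is now [[2, 5, 7], [3], [6]].
Step i=5: Q has 5 at row 3, column 1; remove 6 from row 3 of P and reverse-bump: 6 enters row 2 and ejects 3; 3 enters row 1 and ejects 2. So w(5) = 2. P is now [[3, 5, 7], [6]].
Step i=4: Q has 4 at row 1, column 3; remove that cell from P, ejecting 7. So w(4) = 7. P is now [[3, 5], [6]].
Step i=3: Q has 3 at row 1, column 2; remove that cell from P, ejecting 5. So w(3) = 5. P is now [[3], [6]].
Step i=2: Q has 2 at row 2, column 1; remove 6 from row 2 of P and reverse-bump: 6 enters row 1 and ejects 3. So w(2) = 3. P is now [[6]].
Step i=1: Q has 1 at row 1, column 1; remove that cell from P, ejecting 6. So w(1) = 6. P is now [].

So w = 6 3 5 7 2 4 1.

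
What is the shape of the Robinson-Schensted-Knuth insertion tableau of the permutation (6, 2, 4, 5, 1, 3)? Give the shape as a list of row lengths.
Row-insert each entry into an empty tableau.

After inserting 6: P = [[6]].
After inserting 2: P = [[2], [6]].
After inserting 4: P = [[2, 4], [6]].
After inserting 5: P = [[2, 4, 5], [6]].
After inserting 1: P = [[1, 4, 5], [2], [6]].
After inserting 3: P = [[1, 3, 5], [2, 4], [6]].

The final insertion tableau P = [[1, 3, 5], [2, 4], [6]] has shape [3, 2, 1].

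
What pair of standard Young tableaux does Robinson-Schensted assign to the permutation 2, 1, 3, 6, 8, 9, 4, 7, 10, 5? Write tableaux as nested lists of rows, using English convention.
Insert each entry of the permutation into P by Schensted row insertion, recording in Q the position of each new cell.

Insert 2: appended to row 1. P = [[2]], Q = [[1]].
Insert 1: 1 bumps 2 from row 1; 2 starts row 2. P = [[1], [2]], Q = [[1], [2]].
Insert 3: appended to row 1. P = [[1, 3], [2]], Q = [[1, 3], [2]].
Insert 6: appended to row 1. P = [[1, 3, 6], [2]], Q = [[1, 3, 4], [2]].
Insert 8: appended to row 1. P = [[1, 3, 6, 8], [2]], Q = [[1, 3, 4, 5], [2]].
Insert 9: appended to row 1. P = [[1, 3, 6, 8, 9], [2]], Q = [[1, 3, 4, 5, 6], [2]].
Insert 4: 4 bumps 6 from row 1; 6 appends to row 2. P = [[1, 3, 4, 8, 9], [2, 6]], Q = [[1, 3, 4, 5, 6], [2, 7]].
Insert 7: 7 bumps 8 from row 1; 8 appends to row 2. P = [[1, 3, 4, 7, 9], [2, 6, 8]], Q = [[1, 3, 4, 5, 6], [2, 7, 8]].
Insert 10: appended to row 1. P = [[1, 3, 4, 7, 9, 10], [2, 6, 8]], Q = [[1, 3, 4, 5, 6, 9], [2, 7, 8]].
Insert 5: 5 bumps 7 from row 1; 7 bumps 8 from row 2; 8 starts row 3. P = [[1, 3, 4, 5, 9, 10], [2, 6, 7], [8]], Q = [[1, 3, 4, 5, 6, 9], [2, 7, 8], [10]].

So P = [[1, 3, 4, 5, 9, 10], [2, 6, 7], [8]], Q = [[1, 3, 4, 5, 6, 9], [2, 7, 8], [10]].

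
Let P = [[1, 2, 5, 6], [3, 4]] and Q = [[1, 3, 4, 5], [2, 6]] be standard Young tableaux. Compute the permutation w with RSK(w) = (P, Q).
Reverse the RSK construction: for i from n down to 1, find the cell of Q containing i, remove the entry at that cell from P, and reverse-bump it up through P; the value ejected from row 1 is w(i).

Step i=6: Q has 6 at row 2, column 2; remove 4 from row 2 of P and reverse-bump: 4 enters row 1 and ejects 2. So w(6) = 2. P is now [[1, 4, 5, 6], [3]].
Step i=5: Q has 5 at row 1, column 4; remove that cell from P, ejecting 6. So w(5) = 6. P is now [[1, 4, 5], [3]].
Step i=4: Q has 4 at row 1, column 3; remove that cell from P, ejecting 5. So w(4) = 5. P is now [[1, 4], [3]].
Step i=3: Q has 3 at row 1, column 2; remove that cell from P, ejecting 4. So w(3) = 4. P is now [[1], [3]].
Step i=2: Q has 2 at row 2, column 1; remove 3 from row 2 of P and reverse-bump: 3 enters row 1 and ejects 1. So w(2) = 1. P is now [[3]].
Step i=1: Q has 1 at row 1, column 1; remove that cell from P, ejecting 3. So w(1) = 3. P is now [].

So w = 3 1 4 5 6 2.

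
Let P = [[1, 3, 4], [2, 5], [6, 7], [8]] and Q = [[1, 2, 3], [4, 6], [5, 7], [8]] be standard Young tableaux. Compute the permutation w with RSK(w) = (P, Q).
2 6 8 3 1 7 5 4

Reverse the RSK construction: for i from n down to 1, find the cell of Q containing i, remove the entry at that cell from P, and reverse-bump it up through P; the value ejected from row 1 is w(i).

Step i=8: Q has 8 at row 4, column 1; remove 8 from row 4 of P and reverse-bump: 8 enters row 3 and ejects 7; 7 enters row 2 and ejects 5; 5 enters row 1 and ejects 4. So w(8) = 4. P is now [[1, 3, 5], [2, 7], [6, 8]].
Step i=7: Q has 7 at row 3, column 2; remove 8 from row 3 of P and reverse-bump: 8 enters row 2 and ejects 7; 7 enters row 1 and ejects 5. So w(7) = 5. P is now [[1, 3, 7], [2, 8], [6]].
Step i=6: Q has 6 at row 2, column 2; remove 8 from row 2 of P and reverse-bump: 8 enters row 1 and ejects 7. So w(6) = 7. P is now [[1, 3, 8], [2], [6]].
Step i=5: Q has 5 at row 3, column 1; remove 6 from row 3 of P and reverse-bump: 6 enters row 2 and ejects 2; 2 enters row 1 and ejects 1. So w(5) = 1. P is now [[2, 3, 8], [6]].
Step i=4: Q has 4 at row 2, column 1; remove 6 from row 2 of P and reverse-bump: 6 enters row 1 and ejects 3. So w(4) = 3. P is now [[2, 6, 8]].
Step i=3: Q has 3 at row 1, column 3; remove that cell from P, ejecting 8. So w(3) = 8. P is now [[2, 6]].
Step i=2: Q has 2 at row 1, column 2; remove that cell from P, ejecting 6. So w(2) = 6. P is now [[2]].
Step i=1: Q has 1 at row 1, column 1; remove that cell from P, ejecting 2. So w(1) = 2. P is now [].

So w = 2 6 8 3 1 7 5 4.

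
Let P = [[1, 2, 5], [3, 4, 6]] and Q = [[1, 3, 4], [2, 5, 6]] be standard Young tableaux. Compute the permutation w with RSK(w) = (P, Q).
3 1 4 6 2 5

Reverse the RSK construction: for i from n down to 1, find the cell of Q containing i, remove the entry at that cell from P, and reverse-bump it up through P; the value ejected from row 1 is w(i).

Step i=6: Q has 6 at row 2, column 3; remove 6 from row 2 of P and reverse-bump: 6 enters row 1 and ejects 5. So w(6) = 5. P is now [[1, 2, 6], [3, 4]].
Step i=5: Q has 5 at row 2, column 2; remove 4 from row 2 of P and reverse-bump: 4 enters row 1 and ejects 2. So w(5) = 2. P is now [[1, 4, 6], [3]].
Step i=4: Q has 4 at row 1, column 3; remove that cell from P, ejecting 6. So w(4) = 6. P is now [[1, 4], [3]].
Step i=3: Q has 3 at row 1, column 2; remove that cell from P, ejecting 4. So w(3) = 4. P is now [[1], [3]].
Step i=2: Q has 2 at row 2, column 1; remove 3 from row 2 of P and reverse-bump: 3 enters row 1 and ejects 1. So w(2) = 1. P is now [[3]].
Step i=1: Q has 1 at row 1, column 1; remove that cell from P, ejecting 3. So w(1) = 3. P is now [].

So w = 3 1 4 6 2 5.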